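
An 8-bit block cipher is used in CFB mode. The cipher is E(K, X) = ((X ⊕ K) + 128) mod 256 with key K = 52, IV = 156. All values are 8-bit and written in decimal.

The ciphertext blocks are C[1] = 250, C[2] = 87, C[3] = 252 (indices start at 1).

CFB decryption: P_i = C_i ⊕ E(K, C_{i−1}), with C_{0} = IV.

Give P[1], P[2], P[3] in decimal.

P[1] = 210, P[2] = 25, P[3] = 31

P[1]: E(K, 156) = 40; 250 ⊕ 40 = 210.
P[2]: E(K, 250) = 78; 87 ⊕ 78 = 25.
P[3]: E(K, 87) = 227; 252 ⊕ 227 = 31.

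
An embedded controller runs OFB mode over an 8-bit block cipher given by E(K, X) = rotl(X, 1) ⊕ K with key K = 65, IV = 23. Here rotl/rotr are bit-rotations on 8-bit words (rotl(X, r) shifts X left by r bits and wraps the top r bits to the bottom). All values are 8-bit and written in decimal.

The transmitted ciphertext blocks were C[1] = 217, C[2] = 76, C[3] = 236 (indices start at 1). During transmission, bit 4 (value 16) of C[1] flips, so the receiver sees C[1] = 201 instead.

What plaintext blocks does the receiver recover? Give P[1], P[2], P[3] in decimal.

OFB decryption: S_i = E(K, S_{i−1}) with S_{0} = IV; P_i = C_i ⊕ S_i.
Only C[1] changed, to 201. In OFB, a change in C_i flips the same bit in P_i only; the keystream is unaffected. Decrypting the received ciphertext:
P[1]: S = E(K, 23) = 111; 201 ⊕ 111 = 166.
P[2]: S = E(K, 111) = 159; 76 ⊕ 159 = 211.
P[3]: S = E(K, 159) = 126; 236 ⊕ 126 = 146.
Blocks that differ from the original plaintext: P[1].

P[1] = 166, P[2] = 211, P[3] = 146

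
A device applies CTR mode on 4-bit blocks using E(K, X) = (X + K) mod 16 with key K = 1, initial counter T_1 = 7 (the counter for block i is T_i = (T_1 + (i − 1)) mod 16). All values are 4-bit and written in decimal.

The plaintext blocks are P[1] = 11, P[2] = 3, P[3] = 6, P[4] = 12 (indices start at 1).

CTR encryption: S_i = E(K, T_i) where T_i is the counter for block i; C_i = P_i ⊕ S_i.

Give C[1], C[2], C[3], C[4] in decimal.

C[1]: T = 7, S = E(K, T) = 8; 11 ⊕ 8 = 3.
C[2]: T = 8, S = E(K, T) = 9; 3 ⊕ 9 = 10.
C[3]: T = 9, S = E(K, T) = 10; 6 ⊕ 10 = 12.
C[4]: T = 10, S = E(K, T) = 11; 12 ⊕ 11 = 7.

C[1] = 3, C[2] = 10, C[3] = 12, C[4] = 7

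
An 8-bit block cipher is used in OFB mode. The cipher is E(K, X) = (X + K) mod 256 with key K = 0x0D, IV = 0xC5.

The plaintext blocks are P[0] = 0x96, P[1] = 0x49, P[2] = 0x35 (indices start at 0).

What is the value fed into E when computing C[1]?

0xD2

OFB encryption: S_i = E(K, S_{i−1}) with S_{−1} = IV; C_i = P_i ⊕ S_i.
C[0]: S = E(K, 0xC5) = 0xD2; 0x96 ⊕ 0xD2 = 0x44.
C[1]: S = E(K, 0xD2) = 0xDF; 0x49 ⊕ 0xDF = 0x96.
So the input to E for block [1] is 0xD2.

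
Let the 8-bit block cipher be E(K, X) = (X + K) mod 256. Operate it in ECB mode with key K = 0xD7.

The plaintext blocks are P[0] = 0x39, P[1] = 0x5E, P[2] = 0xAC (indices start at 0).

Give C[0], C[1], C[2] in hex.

C[0] = 0x10, C[1] = 0x35, C[2] = 0x83

ECB encryption: C_i = E(K, P_i).
C[0]: E(K, 0x39) = 0x10.
C[1]: E(K, 0x5E) = 0x35.
C[2]: E(K, 0xAC) = 0x83.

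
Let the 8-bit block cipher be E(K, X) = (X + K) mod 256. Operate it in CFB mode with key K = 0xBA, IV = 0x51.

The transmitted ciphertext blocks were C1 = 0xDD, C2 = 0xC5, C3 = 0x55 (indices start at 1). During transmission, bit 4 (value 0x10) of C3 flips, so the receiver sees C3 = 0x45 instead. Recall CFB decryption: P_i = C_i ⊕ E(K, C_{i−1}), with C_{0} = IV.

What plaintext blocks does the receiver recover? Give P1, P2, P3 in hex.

P1 = 0xD6, P2 = 0x52, P3 = 0x3A

Only C3 changed, to 0x45. In CFB, a change in C_i flips the same bit in P_i and garbles P_{i+1}. Decrypting the received ciphertext:
P1: E(K, 0x51) = 0x0B; 0xDD ⊕ 0x0B = 0xD6.
P2: E(K, 0xDD) = 0x97; 0xC5 ⊕ 0x97 = 0x52.
P3: E(K, 0xC5) = 0x7F; 0x45 ⊕ 0x7F = 0x3A.
Blocks that differ from the original plaintext: P3.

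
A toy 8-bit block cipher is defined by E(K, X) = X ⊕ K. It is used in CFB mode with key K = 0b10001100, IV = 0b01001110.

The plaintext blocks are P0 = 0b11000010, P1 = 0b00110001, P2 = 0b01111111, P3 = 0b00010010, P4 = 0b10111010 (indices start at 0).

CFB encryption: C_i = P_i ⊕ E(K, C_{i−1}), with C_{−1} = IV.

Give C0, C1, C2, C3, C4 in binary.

C0: E(K, 0b01001110) = 0b11000010; 0b11000010 ⊕ 0b11000010 = 0b00000000.
C1: E(K, 0b00000000) = 0b10001100; 0b00110001 ⊕ 0b10001100 = 0b10111101.
C2: E(K, 0b10111101) = 0b00110001; 0b01111111 ⊕ 0b00110001 = 0b01001110.
C3: E(K, 0b01001110) = 0b11000010; 0b00010010 ⊕ 0b11000010 = 0b11010000.
C4: E(K, 0b11010000) = 0b01011100; 0b10111010 ⊕ 0b01011100 = 0b11100110.

C0 = 0b00000000, C1 = 0b10111101, C2 = 0b01001110, C3 = 0b11010000, C4 = 0b11100110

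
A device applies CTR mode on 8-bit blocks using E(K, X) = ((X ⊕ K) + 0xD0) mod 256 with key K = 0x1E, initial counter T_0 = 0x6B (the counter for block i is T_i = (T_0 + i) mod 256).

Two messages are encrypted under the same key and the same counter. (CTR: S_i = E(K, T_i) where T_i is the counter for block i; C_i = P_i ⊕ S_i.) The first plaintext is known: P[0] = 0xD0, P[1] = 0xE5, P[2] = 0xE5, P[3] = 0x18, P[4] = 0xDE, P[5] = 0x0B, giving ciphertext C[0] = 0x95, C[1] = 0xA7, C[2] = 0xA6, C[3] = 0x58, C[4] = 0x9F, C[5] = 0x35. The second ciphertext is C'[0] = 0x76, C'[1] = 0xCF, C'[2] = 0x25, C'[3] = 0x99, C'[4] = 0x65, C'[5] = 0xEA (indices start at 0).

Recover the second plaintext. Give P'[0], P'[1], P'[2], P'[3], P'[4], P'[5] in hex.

P'[0] = 0x33, P'[1] = 0x8D, P'[2] = 0x66, P'[3] = 0xD9, P'[4] = 0x24, P'[5] = 0xD4

In CTR with a reused counter, both messages share the same keystream S_i, so C_i ⊕ C'_i = P_i ⊕ P'_i and thus P'_i = P_i ⊕ C_i ⊕ C'_i.
P'[0]: 0xD0 ⊕ 0x95 ⊕ 0x76 = 0x33.
P'[1]: 0xE5 ⊕ 0xA7 ⊕ 0xCF = 0x8D.
P'[2]: 0xE5 ⊕ 0xA6 ⊕ 0x25 = 0x66.
P'[3]: 0x18 ⊕ 0x58 ⊕ 0x99 = 0xD9.
P'[4]: 0xDE ⊕ 0x9F ⊕ 0x65 = 0x24.
P'[5]: 0x0B ⊕ 0x35 ⊕ 0xEA = 0xD4.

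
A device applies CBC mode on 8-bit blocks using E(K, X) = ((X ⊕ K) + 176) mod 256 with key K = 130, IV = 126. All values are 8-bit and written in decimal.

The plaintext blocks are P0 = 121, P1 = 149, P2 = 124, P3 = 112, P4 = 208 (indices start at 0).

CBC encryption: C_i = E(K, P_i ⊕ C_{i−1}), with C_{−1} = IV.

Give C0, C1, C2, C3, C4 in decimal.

C0 = 53, C1 = 210, C2 = 220, C3 = 222, C4 = 60

C0: P0 ⊕ 126 = 7; E(K, 7) = 53.
C1: P1 ⊕ 53 = 160; E(K, 160) = 210.
C2: P2 ⊕ 210 = 174; E(K, 174) = 220.
C3: P3 ⊕ 220 = 172; E(K, 172) = 222.
C4: P4 ⊕ 222 = 14; E(K, 14) = 60.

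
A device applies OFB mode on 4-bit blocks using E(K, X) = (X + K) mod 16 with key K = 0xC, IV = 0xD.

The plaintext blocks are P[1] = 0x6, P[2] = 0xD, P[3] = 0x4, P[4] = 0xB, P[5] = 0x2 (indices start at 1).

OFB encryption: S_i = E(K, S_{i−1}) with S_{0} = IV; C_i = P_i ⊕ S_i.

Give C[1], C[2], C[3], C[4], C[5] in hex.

C[1] = 0xF, C[2] = 0x8, C[3] = 0x5, C[4] = 0x6, C[5] = 0xB

C[1]: S = E(K, 0xD) = 0x9; 0x6 ⊕ 0x9 = 0xF.
C[2]: S = E(K, 0x9) = 0x5; 0xD ⊕ 0x5 = 0x8.
C[3]: S = E(K, 0x5) = 0x1; 0x4 ⊕ 0x1 = 0x5.
C[4]: S = E(K, 0x1) = 0xD; 0xB ⊕ 0xD = 0x6.
C[5]: S = E(K, 0xD) = 0x9; 0x2 ⊕ 0x9 = 0xB.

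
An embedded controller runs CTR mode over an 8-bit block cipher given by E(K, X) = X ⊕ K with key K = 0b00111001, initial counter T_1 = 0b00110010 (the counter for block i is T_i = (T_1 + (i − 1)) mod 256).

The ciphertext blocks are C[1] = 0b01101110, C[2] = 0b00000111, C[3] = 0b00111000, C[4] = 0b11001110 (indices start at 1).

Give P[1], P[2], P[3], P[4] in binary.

P[1] = 0b01100101, P[2] = 0b00001101, P[3] = 0b00110101, P[4] = 0b11000010

CTR decryption: S_i = E(K, T_i) where T_i is the counter for block i; P_i = C_i ⊕ S_i.
P[1]: T = 0b00110010, S = E(K, T) = 0b00001011; 0b01101110 ⊕ 0b00001011 = 0b01100101.
P[2]: T = 0b00110011, S = E(K, T) = 0b00001010; 0b00000111 ⊕ 0b00001010 = 0b00001101.
P[3]: T = 0b00110100, S = E(K, T) = 0b00001101; 0b00111000 ⊕ 0b00001101 = 0b00110101.
P[4]: T = 0b00110101, S = E(K, T) = 0b00001100; 0b11001110 ⊕ 0b00001100 = 0b11000010.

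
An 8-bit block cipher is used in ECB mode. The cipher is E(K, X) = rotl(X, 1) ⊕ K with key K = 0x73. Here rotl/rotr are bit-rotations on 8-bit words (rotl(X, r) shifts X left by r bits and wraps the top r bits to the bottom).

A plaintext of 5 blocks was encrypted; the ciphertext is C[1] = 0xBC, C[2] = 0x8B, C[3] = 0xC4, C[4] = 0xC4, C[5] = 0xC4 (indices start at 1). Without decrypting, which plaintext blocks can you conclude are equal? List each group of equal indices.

ECB encrypts each block independently with the same key, so equal ciphertext blocks imply equal plaintext blocks.
C[3] = C[4] = C[5] = 0xC4, so P[3] = P[4] = P[5].

P[3] = P[4] = P[5]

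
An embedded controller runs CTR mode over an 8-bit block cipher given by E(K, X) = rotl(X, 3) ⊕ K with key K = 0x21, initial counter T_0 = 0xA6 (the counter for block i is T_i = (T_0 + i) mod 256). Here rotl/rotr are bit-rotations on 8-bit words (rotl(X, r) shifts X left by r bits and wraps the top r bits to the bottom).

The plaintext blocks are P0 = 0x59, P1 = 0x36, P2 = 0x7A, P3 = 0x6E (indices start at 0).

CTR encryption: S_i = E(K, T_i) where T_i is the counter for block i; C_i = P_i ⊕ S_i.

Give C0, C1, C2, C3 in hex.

C0 = 0x4D, C1 = 0x2A, C2 = 0x1E, C3 = 0x02

C0: T = 0xA6, S = E(K, T) = 0x14; 0x59 ⊕ 0x14 = 0x4D.
C1: T = 0xA7, S = E(K, T) = 0x1C; 0x36 ⊕ 0x1C = 0x2A.
C2: T = 0xA8, S = E(K, T) = 0x64; 0x7A ⊕ 0x64 = 0x1E.
C3: T = 0xA9, S = E(K, T) = 0x6C; 0x6E ⊕ 0x6C = 0x02.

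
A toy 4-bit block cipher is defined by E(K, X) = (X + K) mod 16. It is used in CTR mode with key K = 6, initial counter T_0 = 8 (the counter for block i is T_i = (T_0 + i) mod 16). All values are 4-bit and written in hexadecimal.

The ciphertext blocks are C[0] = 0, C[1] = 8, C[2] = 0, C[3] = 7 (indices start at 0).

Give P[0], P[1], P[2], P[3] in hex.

CTR decryption: S_i = E(K, T_i) where T_i is the counter for block i; P_i = C_i ⊕ S_i.
P[0]: T = 8, S = E(K, T) = E; 0 ⊕ E = E.
P[1]: T = 9, S = E(K, T) = F; 8 ⊕ F = 7.
P[2]: T = A, S = E(K, T) = 0; 0 ⊕ 0 = 0.
P[3]: T = B, S = E(K, T) = 1; 7 ⊕ 1 = 6.

P[0] = E, P[1] = 7, P[2] = 0, P[3] = 6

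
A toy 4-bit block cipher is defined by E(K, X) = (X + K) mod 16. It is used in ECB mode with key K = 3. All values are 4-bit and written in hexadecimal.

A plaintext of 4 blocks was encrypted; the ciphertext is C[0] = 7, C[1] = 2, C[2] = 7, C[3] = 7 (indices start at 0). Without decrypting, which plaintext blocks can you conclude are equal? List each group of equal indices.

ECB encrypts each block independently with the same key, so equal ciphertext blocks imply equal plaintext blocks.
C[0] = C[2] = C[3] = 7, so P[0] = P[2] = P[3].

P[0] = P[2] = P[3]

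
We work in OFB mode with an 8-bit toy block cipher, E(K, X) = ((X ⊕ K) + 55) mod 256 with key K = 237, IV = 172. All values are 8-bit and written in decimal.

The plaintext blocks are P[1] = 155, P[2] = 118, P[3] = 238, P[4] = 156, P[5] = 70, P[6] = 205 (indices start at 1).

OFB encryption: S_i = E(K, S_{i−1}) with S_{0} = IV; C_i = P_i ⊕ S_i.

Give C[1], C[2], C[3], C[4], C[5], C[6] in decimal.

C[1] = 227, C[2] = 186, C[3] = 182, C[4] = 112, C[5] = 126, C[6] = 193

C[1]: S = E(K, 172) = 120; 155 ⊕ 120 = 227.
C[2]: S = E(K, 120) = 204; 118 ⊕ 204 = 186.
C[3]: S = E(K, 204) = 88; 238 ⊕ 88 = 182.
C[4]: S = E(K, 88) = 236; 156 ⊕ 236 = 112.
C[5]: S = E(K, 236) = 56; 70 ⊕ 56 = 126.
C[6]: S = E(K, 56) = 12; 205 ⊕ 12 = 193.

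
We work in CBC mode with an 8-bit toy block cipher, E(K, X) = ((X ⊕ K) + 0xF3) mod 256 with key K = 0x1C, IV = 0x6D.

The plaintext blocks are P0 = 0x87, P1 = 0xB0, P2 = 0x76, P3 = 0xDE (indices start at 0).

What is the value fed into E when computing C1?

0x59

CBC encryption: C_i = E(K, P_i ⊕ C_{i−1}), with C_{−1} = IV.
C0: P0 ⊕ 0x6D = 0xEA; E(K, 0xEA) = 0xE9.
C1: P1 ⊕ 0xE9 = 0x59; E(K, 0x59) = 0x38.
So the input to E for block 1 is 0x59.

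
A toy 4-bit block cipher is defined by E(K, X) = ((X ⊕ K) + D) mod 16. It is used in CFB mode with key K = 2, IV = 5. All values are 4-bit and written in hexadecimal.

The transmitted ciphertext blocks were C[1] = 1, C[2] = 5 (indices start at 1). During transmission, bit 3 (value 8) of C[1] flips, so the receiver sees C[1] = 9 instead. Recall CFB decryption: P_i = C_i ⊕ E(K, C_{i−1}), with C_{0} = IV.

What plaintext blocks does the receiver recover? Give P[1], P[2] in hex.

P[1] = D, P[2] = D

Only C[1] changed, to 9. In CFB, a change in C_i flips the same bit in P_i and garbles P_{i+1}. Decrypting the received ciphertext:
P[1]: E(K, 5) = 4; 9 ⊕ 4 = D.
P[2]: E(K, 9) = 8; 5 ⊕ 8 = D.
Blocks that differ from the original plaintext: P[1], P[2].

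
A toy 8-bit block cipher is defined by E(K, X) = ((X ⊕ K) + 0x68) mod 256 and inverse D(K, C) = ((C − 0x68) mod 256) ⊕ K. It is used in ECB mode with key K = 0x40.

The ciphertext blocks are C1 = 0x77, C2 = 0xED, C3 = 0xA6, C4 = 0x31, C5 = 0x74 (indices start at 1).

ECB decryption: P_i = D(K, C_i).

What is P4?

P4 = 0x89

P4: D(K, 0x31) = 0x89.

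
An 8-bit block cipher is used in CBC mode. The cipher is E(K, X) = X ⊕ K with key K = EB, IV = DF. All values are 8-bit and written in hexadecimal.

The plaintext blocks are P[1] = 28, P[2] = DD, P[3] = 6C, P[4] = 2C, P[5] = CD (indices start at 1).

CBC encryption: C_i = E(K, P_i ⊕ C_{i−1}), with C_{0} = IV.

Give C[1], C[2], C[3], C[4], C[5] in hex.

C[1]: P[1] ⊕ DF = F7; E(K, F7) = 1C.
C[2]: P[2] ⊕ 1C = C1; E(K, C1) = 2A.
C[3]: P[3] ⊕ 2A = 46; E(K, 46) = AD.
C[4]: P[4] ⊕ AD = 81; E(K, 81) = 6A.
C[5]: P[5] ⊕ 6A = A7; E(K, A7) = 4C.

C[1] = 1C, C[2] = 2A, C[3] = AD, C[4] = 6A, C[5] = 4C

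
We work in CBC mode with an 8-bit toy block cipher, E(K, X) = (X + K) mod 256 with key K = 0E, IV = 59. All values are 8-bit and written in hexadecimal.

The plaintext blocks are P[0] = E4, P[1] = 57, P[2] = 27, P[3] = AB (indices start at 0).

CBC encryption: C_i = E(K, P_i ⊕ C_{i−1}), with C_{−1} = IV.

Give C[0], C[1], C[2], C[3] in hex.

C[0] = CB, C[1] = AA, C[2] = 9B, C[3] = 3E

C[0]: P[0] ⊕ 59 = BD; E(K, BD) = CB.
C[1]: P[1] ⊕ CB = 9C; E(K, 9C) = AA.
C[2]: P[2] ⊕ AA = 8D; E(K, 8D) = 9B.
C[3]: P[3] ⊕ 9B = 30; E(K, 30) = 3E.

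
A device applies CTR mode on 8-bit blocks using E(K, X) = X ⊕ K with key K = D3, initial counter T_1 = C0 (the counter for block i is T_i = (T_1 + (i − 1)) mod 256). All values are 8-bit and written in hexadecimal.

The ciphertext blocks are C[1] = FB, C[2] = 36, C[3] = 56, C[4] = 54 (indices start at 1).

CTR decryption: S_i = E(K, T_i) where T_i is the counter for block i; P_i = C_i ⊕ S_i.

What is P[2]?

P[2]: T = C1, S = E(K, T) = 12; 36 ⊕ 12 = 24.

P[2] = 24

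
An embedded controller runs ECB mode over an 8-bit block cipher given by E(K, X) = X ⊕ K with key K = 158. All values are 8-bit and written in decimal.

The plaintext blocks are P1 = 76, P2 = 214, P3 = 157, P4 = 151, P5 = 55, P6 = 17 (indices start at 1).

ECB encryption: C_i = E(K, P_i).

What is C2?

C2 = 72

C2: E(K, 214) = 72.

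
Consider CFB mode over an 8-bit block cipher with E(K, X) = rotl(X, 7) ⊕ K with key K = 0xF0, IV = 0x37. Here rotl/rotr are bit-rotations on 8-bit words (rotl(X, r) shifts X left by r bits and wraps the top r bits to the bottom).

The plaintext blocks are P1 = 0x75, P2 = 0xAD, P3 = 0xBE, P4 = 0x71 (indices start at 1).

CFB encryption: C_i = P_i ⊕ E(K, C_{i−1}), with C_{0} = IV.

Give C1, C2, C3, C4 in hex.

C1: E(K, 0x37) = 0x6B; 0x75 ⊕ 0x6B = 0x1E.
C2: E(K, 0x1E) = 0xFF; 0xAD ⊕ 0xFF = 0x52.
C3: E(K, 0x52) = 0xD9; 0xBE ⊕ 0xD9 = 0x67.
C4: E(K, 0x67) = 0x43; 0x71 ⊕ 0x43 = 0x32.

C1 = 0x1E, C2 = 0x52, C3 = 0x67, C4 = 0x32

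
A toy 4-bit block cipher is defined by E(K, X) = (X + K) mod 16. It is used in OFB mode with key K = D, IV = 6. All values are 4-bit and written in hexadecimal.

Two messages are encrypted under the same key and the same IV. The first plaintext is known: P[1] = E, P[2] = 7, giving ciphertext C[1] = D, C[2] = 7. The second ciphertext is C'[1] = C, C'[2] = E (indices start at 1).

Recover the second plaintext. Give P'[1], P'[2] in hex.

In OFB with a reused IV, both messages share the same keystream S_i, so C_i ⊕ C'_i = P_i ⊕ P'_i and thus P'_i = P_i ⊕ C_i ⊕ C'_i.
P'[1]: E ⊕ D ⊕ C = F.
P'[2]: 7 ⊕ 7 ⊕ E = E.

P'[1] = F, P'[2] = E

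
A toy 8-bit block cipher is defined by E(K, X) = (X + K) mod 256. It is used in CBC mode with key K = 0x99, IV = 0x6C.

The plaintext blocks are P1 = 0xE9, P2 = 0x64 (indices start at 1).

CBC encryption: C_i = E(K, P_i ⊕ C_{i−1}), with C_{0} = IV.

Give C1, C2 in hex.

C1: P1 ⊕ 0x6C = 0x85; E(K, 0x85) = 0x1E.
C2: P2 ⊕ 0x1E = 0x7A; E(K, 0x7A) = 0x13.

C1 = 0x1E, C2 = 0x13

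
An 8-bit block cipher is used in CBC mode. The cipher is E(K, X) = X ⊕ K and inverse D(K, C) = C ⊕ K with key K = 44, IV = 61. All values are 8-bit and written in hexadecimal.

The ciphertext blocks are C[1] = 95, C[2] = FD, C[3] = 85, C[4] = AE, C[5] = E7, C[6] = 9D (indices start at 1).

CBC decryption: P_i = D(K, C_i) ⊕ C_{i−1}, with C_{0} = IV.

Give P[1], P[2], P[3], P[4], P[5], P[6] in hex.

P[1] = B0, P[2] = 2C, P[3] = 3C, P[4] = 6F, P[5] = 0D, P[6] = 3E

P[1]: D(K, 95) = D1; D1 ⊕ 61 = B0.
P[2]: D(K, FD) = B9; B9 ⊕ 95 = 2C.
P[3]: D(K, 85) = C1; C1 ⊕ FD = 3C.
P[4]: D(K, AE) = EA; EA ⊕ 85 = 6F.
P[5]: D(K, E7) = A3; A3 ⊕ AE = 0D.
P[6]: D(K, 9D) = D9; D9 ⊕ E7 = 3E.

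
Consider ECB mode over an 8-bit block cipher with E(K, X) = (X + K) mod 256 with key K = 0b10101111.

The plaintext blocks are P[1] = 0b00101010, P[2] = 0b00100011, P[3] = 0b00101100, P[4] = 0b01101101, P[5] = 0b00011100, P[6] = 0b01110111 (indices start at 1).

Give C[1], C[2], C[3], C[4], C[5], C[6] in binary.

ECB encryption: C_i = E(K, P_i).
C[1]: E(K, 0b00101010) = 0b11011001.
C[2]: E(K, 0b00100011) = 0b11010010.
C[3]: E(K, 0b00101100) = 0b11011011.
C[4]: E(K, 0b01101101) = 0b00011100.
C[5]: E(K, 0b00011100) = 0b11001011.
C[6]: E(K, 0b01110111) = 0b00100110.

C[1] = 0b11011001, C[2] = 0b11010010, C[3] = 0b11011011, C[4] = 0b00011100, C[5] = 0b11001011, C[6] = 0b00100110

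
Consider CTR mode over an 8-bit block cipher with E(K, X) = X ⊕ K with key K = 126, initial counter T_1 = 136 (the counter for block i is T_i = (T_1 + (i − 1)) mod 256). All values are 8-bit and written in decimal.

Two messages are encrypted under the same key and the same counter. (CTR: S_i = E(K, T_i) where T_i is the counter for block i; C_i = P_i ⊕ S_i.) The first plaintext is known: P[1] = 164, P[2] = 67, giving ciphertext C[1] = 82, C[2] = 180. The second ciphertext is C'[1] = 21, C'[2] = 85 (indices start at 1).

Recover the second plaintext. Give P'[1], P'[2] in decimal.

In CTR with a reused counter, both messages share the same keystream S_i, so C_i ⊕ C'_i = P_i ⊕ P'_i and thus P'_i = P_i ⊕ C_i ⊕ C'_i.
P'[1]: 164 ⊕ 82 ⊕ 21 = 227.
P'[2]: 67 ⊕ 180 ⊕ 85 = 162.

P'[1] = 227, P'[2] = 162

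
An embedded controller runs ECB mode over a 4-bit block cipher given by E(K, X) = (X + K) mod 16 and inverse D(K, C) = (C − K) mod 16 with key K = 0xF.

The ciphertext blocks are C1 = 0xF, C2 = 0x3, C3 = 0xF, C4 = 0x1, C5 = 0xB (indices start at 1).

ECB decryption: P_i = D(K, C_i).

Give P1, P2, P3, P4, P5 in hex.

P1: D(K, 0xF) = 0x0.
P2: D(K, 0x3) = 0x4.
P3: D(K, 0xF) = 0x0.
P4: D(K, 0x1) = 0x2.
P5: D(K, 0xB) = 0xC.

P1 = 0x0, P2 = 0x4, P3 = 0x0, P4 = 0x2, P5 = 0xC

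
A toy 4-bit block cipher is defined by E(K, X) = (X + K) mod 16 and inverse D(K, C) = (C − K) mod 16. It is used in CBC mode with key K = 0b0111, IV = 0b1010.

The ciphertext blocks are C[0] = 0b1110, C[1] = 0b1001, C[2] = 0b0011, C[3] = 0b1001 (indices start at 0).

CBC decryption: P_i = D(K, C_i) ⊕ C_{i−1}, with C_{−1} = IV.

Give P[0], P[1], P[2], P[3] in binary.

P[0] = 0b1101, P[1] = 0b1100, P[2] = 0b0101, P[3] = 0b0001

P[0]: D(K, 0b1110) = 0b0111; 0b0111 ⊕ 0b1010 = 0b1101.
P[1]: D(K, 0b1001) = 0b0010; 0b0010 ⊕ 0b1110 = 0b1100.
P[2]: D(K, 0b0011) = 0b1100; 0b1100 ⊕ 0b1001 = 0b0101.
P[3]: D(K, 0b1001) = 0b0010; 0b0010 ⊕ 0b0011 = 0b0001.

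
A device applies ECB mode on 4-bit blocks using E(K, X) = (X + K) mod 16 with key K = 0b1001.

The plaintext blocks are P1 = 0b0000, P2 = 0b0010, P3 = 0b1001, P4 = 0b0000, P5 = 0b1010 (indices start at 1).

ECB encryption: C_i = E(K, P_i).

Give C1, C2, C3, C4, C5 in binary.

C1 = 0b1001, C2 = 0b1011, C3 = 0b0010, C4 = 0b1001, C5 = 0b0011

C1: E(K, 0b0000) = 0b1001.
C2: E(K, 0b0010) = 0b1011.
C3: E(K, 0b1001) = 0b0010.
C4: E(K, 0b0000) = 0b1001.
C5: E(K, 0b1010) = 0b0011.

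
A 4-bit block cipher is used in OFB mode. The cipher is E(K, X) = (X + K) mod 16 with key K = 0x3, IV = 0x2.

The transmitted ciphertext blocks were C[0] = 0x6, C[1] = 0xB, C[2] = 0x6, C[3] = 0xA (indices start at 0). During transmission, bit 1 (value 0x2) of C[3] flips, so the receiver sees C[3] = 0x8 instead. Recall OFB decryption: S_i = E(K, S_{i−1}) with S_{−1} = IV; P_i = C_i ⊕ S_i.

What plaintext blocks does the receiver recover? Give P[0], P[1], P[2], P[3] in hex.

Only C[3] changed, to 0x8. In OFB, a change in C_i flips the same bit in P_i only; the keystream is unaffected. Decrypting the received ciphertext:
P[0]: S = E(K, 0x2) = 0x5; 0x6 ⊕ 0x5 = 0x3.
P[1]: S = E(K, 0x5) = 0x8; 0xB ⊕ 0x8 = 0x3.
P[2]: S = E(K, 0x8) = 0xB; 0x6 ⊕ 0xB = 0xD.
P[3]: S = E(K, 0xB) = 0xE; 0x8 ⊕ 0xE = 0x6.
Blocks that differ from the original plaintext: P[3].

P[0] = 0x3, P[1] = 0x3, P[2] = 0xD, P[3] = 0x6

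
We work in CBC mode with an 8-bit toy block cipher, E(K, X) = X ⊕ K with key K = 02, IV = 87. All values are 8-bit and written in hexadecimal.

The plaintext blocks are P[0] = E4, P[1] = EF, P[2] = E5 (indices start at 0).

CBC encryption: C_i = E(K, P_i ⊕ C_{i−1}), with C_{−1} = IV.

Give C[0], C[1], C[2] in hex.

C[0]: P[0] ⊕ 87 = 63; E(K, 63) = 61.
C[1]: P[1] ⊕ 61 = 8E; E(K, 8E) = 8C.
C[2]: P[2] ⊕ 8C = 69; E(K, 69) = 6B.

C[0] = 61, C[1] = 8C, C[2] = 6B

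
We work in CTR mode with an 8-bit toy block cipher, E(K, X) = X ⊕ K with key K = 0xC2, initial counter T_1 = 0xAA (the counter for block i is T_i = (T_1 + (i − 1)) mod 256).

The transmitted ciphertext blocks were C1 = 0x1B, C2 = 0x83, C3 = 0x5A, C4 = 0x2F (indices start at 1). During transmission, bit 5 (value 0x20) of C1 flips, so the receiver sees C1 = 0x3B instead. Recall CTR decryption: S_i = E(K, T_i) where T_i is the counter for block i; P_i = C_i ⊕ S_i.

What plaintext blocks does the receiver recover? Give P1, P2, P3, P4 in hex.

P1 = 0x53, P2 = 0xEA, P3 = 0x34, P4 = 0x40

Only C1 changed, to 0x3B. In CTR, a change in C_i flips the same bit in P_i only; the keystream is unaffected. Decrypting the received ciphertext:
P1: T = 0xAA, S = E(K, T) = 0x68; 0x3B ⊕ 0x68 = 0x53.
P2: T = 0xAB, S = E(K, T) = 0x69; 0x83 ⊕ 0x69 = 0xEA.
P3: T = 0xAC, S = E(K, T) = 0x6E; 0x5A ⊕ 0x6E = 0x34.
P4: T = 0xAD, S = E(K, T) = 0x6F; 0x2F ⊕ 0x6F = 0x40.
Blocks that differ from the original plaintext: P1.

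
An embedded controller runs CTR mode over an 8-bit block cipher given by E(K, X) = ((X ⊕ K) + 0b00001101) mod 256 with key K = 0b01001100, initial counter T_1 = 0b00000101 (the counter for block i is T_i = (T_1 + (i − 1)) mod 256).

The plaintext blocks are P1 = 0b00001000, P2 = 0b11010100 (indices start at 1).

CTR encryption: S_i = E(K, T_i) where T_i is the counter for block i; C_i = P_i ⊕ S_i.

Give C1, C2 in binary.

C1: T = 0b00000101, S = E(K, T) = 0b01010110; 0b00001000 ⊕ 0b01010110 = 0b01011110.
C2: T = 0b00000110, S = E(K, T) = 0b01010111; 0b11010100 ⊕ 0b01010111 = 0b10000011.

C1 = 0b01011110, C2 = 0b10000011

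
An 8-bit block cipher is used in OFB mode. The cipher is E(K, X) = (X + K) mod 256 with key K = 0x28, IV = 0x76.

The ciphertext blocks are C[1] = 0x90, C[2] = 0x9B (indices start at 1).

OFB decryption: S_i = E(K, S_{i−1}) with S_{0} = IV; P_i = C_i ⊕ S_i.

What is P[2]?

P[2] = 0x5D

P[1]: S = E(K, 0x76) = 0x9E; 0x90 ⊕ 0x9E = 0x0E.
P[2]: S = E(K, 0x9E) = 0xC6; 0x9B ⊕ 0xC6 = 0x5D.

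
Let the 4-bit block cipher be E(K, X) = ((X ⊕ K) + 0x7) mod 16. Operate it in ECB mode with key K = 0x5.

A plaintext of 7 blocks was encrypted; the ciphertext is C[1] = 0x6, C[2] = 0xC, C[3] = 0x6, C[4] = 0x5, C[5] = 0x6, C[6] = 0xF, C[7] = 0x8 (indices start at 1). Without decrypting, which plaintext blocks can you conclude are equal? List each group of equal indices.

P[1] = P[3] = P[5]

ECB encrypts each block independently with the same key, so equal ciphertext blocks imply equal plaintext blocks.
C[1] = C[3] = C[5] = 0x6, so P[1] = P[3] = P[5].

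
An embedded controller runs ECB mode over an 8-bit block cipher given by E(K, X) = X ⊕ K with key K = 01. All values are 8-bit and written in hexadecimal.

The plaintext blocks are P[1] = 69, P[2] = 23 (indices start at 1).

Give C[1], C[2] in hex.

ECB encryption: C_i = E(K, P_i).
C[1]: E(K, 69) = 68.
C[2]: E(K, 23) = 22.

C[1] = 68, C[2] = 22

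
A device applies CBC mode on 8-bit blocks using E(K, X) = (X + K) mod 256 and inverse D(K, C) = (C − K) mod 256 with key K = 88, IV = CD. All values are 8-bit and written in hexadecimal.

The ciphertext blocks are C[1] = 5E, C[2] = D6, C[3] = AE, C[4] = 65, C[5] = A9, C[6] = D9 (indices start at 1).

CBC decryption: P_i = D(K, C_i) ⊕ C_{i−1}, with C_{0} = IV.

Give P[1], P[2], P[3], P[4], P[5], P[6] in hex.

P[1] = 1B, P[2] = 10, P[3] = F0, P[4] = 73, P[5] = 44, P[6] = F8

P[1]: D(K, 5E) = D6; D6 ⊕ CD = 1B.
P[2]: D(K, D6) = 4E; 4E ⊕ 5E = 10.
P[3]: D(K, AE) = 26; 26 ⊕ D6 = F0.
P[4]: D(K, 65) = DD; DD ⊕ AE = 73.
P[5]: D(K, A9) = 21; 21 ⊕ 65 = 44.
P[6]: D(K, D9) = 51; 51 ⊕ A9 = F8.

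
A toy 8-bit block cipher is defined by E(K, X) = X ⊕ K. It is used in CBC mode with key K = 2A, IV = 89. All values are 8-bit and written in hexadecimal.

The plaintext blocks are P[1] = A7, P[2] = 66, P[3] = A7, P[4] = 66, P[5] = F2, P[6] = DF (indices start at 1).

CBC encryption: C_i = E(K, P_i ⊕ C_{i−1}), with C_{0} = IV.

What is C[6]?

C[1]: P[1] ⊕ 89 = 2E; E(K, 2E) = 04.
C[2]: P[2] ⊕ 04 = 62; E(K, 62) = 48.
C[3]: P[3] ⊕ 48 = EF; E(K, EF) = C5.
C[4]: P[4] ⊕ C5 = A3; E(K, A3) = 89.
C[5]: P[5] ⊕ 89 = 7B; E(K, 7B) = 51.
C[6]: P[6] ⊕ 51 = 8E; E(K, 8E) = A4.

C[6] = A4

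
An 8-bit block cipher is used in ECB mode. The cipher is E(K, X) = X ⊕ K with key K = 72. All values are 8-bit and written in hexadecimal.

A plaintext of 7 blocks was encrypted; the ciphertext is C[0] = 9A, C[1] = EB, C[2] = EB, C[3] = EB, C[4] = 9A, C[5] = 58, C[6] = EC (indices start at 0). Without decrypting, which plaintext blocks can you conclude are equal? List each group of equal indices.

P[0] = P[4]; P[1] = P[2] = P[3]

ECB encrypts each block independently with the same key, so equal ciphertext blocks imply equal plaintext blocks.
C[0] = C[4] = 9A, so P[0] = P[4].
C[1] = C[2] = C[3] = EB, so P[1] = P[2] = P[3].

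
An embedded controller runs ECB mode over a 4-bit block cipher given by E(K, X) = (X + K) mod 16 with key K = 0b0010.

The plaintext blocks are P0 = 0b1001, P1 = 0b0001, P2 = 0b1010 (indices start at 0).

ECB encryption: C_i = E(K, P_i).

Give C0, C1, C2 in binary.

C0: E(K, 0b1001) = 0b1011.
C1: E(K, 0b0001) = 0b0011.
C2: E(K, 0b1010) = 0b1100.

C0 = 0b1011, C1 = 0b0011, C2 = 0b1100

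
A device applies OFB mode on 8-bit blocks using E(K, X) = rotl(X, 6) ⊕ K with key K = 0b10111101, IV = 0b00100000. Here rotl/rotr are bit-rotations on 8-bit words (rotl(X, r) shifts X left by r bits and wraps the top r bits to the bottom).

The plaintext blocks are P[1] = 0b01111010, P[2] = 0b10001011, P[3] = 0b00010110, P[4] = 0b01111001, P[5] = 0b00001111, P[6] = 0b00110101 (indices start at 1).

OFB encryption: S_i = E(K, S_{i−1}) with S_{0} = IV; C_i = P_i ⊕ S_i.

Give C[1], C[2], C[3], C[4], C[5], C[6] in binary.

C[1]: S = E(K, 0b00100000) = 0b10110101; 0b01111010 ⊕ 0b10110101 = 0b11001111.
C[2]: S = E(K, 0b10110101) = 0b11010000; 0b10001011 ⊕ 0b11010000 = 0b01011011.
C[3]: S = E(K, 0b11010000) = 0b10001001; 0b00010110 ⊕ 0b10001001 = 0b10011111.
C[4]: S = E(K, 0b10001001) = 0b11011111; 0b01111001 ⊕ 0b11011111 = 0b10100110.
C[5]: S = E(K, 0b11011111) = 0b01001010; 0b00001111 ⊕ 0b01001010 = 0b01000101.
C[6]: S = E(K, 0b01001010) = 0b00101111; 0b00110101 ⊕ 0b00101111 = 0b00011010.

C[1] = 0b11001111, C[2] = 0b01011011, C[3] = 0b10011111, C[4] = 0b10100110, C[5] = 0b01000101, C[6] = 0b00011010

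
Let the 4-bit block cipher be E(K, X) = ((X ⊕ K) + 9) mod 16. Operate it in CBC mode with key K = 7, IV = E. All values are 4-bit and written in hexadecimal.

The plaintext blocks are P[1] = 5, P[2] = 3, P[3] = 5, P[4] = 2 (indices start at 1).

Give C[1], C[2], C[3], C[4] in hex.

C[1] = 5, C[2] = A, C[3] = 1, C[4] = D

CBC encryption: C_i = E(K, P_i ⊕ C_{i−1}), with C_{0} = IV.
C[1]: P[1] ⊕ E = B; E(K, B) = 5.
C[2]: P[2] ⊕ 5 = 6; E(K, 6) = A.
C[3]: P[3] ⊕ A = F; E(K, F) = 1.
C[4]: P[4] ⊕ 1 = 3; E(K, 3) = D.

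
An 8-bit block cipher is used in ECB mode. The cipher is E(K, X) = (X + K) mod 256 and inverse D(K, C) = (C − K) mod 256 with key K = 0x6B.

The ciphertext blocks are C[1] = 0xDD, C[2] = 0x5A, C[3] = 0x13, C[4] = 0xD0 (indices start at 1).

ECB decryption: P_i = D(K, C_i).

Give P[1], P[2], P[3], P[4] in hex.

P[1] = 0x72, P[2] = 0xEF, P[3] = 0xA8, P[4] = 0x65

P[1]: D(K, 0xDD) = 0x72.
P[2]: D(K, 0x5A) = 0xEF.
P[3]: D(K, 0x13) = 0xA8.
P[4]: D(K, 0xD0) = 0x65.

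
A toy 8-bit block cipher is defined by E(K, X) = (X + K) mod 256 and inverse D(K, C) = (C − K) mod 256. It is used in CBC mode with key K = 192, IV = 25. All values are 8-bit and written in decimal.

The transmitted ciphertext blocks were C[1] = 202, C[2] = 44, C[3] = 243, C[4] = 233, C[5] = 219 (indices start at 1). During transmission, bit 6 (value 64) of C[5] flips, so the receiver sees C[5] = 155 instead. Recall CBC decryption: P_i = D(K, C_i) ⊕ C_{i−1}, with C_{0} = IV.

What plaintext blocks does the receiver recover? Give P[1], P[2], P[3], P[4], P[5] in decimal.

Only C[5] changed, to 155. In CBC, a change in C_i garbles P_i and flips the same bit in P_{i+1}. Decrypting the received ciphertext:
P[1]: D(K, 202) = 10; 10 ⊕ 25 = 19.
P[2]: D(K, 44) = 108; 108 ⊕ 202 = 166.
P[3]: D(K, 243) = 51; 51 ⊕ 44 = 31.
P[4]: D(K, 233) = 41; 41 ⊕ 243 = 218.
P[5]: D(K, 155) = 219; 219 ⊕ 233 = 50.
Blocks that differ from the original plaintext: P[5].

P[1] = 19, P[2] = 166, P[3] = 31, P[4] = 218, P[5] = 50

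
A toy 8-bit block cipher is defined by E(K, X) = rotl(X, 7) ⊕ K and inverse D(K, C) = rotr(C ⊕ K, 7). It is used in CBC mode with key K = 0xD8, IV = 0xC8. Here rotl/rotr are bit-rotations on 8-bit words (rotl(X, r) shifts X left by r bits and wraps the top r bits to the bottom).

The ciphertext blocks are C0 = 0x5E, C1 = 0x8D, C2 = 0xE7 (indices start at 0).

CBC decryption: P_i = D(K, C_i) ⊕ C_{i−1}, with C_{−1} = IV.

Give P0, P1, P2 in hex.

P0: D(K, 0x5E) = 0x0D; 0x0D ⊕ 0xC8 = 0xC5.
P1: D(K, 0x8D) = 0xAA; 0xAA ⊕ 0x5E = 0xF4.
P2: D(K, 0xE7) = 0x7E; 0x7E ⊕ 0x8D = 0xF3.

P0 = 0xC5, P1 = 0xF4, P2 = 0xF3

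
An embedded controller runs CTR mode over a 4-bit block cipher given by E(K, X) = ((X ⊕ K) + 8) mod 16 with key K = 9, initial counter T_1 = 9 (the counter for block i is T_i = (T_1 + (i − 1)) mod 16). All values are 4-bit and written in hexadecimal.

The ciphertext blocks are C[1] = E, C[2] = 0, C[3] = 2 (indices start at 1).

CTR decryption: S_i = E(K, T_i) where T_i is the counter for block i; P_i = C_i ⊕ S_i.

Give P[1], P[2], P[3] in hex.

P[1] = 6, P[2] = B, P[3] = 8

P[1]: T = 9, S = E(K, T) = 8; E ⊕ 8 = 6.
P[2]: T = A, S = E(K, T) = B; 0 ⊕ B = B.
P[3]: T = B, S = E(K, T) = A; 2 ⊕ A = 8.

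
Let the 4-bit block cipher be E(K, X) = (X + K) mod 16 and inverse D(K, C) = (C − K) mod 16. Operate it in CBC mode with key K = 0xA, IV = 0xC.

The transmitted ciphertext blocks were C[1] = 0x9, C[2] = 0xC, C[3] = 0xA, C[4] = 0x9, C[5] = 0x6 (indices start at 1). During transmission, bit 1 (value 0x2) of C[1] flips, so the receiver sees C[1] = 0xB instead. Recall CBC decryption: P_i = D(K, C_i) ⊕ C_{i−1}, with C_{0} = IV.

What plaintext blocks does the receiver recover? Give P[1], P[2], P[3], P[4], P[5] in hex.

Only C[1] changed, to 0xB. In CBC, a change in C_i garbles P_i and flips the same bit in P_{i+1}. Decrypting the received ciphertext:
P[1]: D(K, 0xB) = 0x1; 0x1 ⊕ 0xC = 0xD.
P[2]: D(K, 0xC) = 0x2; 0x2 ⊕ 0xB = 0x9.
P[3]: D(K, 0xA) = 0x0; 0x0 ⊕ 0xC = 0xC.
P[4]: D(K, 0x9) = 0xF; 0xF ⊕ 0xA = 0x5.
P[5]: D(K, 0x6) = 0xC; 0xC ⊕ 0x9 = 0x5.
Blocks that differ from the original plaintext: P[1], P[2].

P[1] = 0xD, P[2] = 0x9, P[3] = 0xC, P[4] = 0x5, P[5] = 0x5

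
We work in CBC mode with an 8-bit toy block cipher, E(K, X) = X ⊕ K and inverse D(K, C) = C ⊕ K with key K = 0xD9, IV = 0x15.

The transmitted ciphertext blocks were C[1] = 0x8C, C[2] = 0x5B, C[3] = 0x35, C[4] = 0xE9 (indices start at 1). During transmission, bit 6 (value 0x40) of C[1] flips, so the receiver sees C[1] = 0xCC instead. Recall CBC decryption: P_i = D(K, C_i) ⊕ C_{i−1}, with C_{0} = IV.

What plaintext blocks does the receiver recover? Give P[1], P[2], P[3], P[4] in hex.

P[1] = 0x00, P[2] = 0x4E, P[3] = 0xB7, P[4] = 0x05

Only C[1] changed, to 0xCC. In CBC, a change in C_i garbles P_i and flips the same bit in P_{i+1}. Decrypting the received ciphertext:
P[1]: D(K, 0xCC) = 0x15; 0x15 ⊕ 0x15 = 0x00.
P[2]: D(K, 0x5B) = 0x82; 0x82 ⊕ 0xCC = 0x4E.
P[3]: D(K, 0x35) = 0xEC; 0xEC ⊕ 0x5B = 0xB7.
P[4]: D(K, 0xE9) = 0x30; 0x30 ⊕ 0x35 = 0x05.
Blocks that differ from the original plaintext: P[1], P[2].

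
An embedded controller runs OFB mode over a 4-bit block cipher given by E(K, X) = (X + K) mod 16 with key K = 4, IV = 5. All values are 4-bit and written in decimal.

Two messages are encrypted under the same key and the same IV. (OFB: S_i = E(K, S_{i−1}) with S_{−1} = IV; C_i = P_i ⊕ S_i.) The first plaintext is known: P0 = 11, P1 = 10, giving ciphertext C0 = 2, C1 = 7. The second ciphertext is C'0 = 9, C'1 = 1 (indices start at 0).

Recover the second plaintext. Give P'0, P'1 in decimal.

In OFB with a reused IV, both messages share the same keystream S_i, so C_i ⊕ C'_i = P_i ⊕ P'_i and thus P'_i = P_i ⊕ C_i ⊕ C'_i.
P'0: 11 ⊕ 2 ⊕ 9 = 0.
P'1: 10 ⊕ 7 ⊕ 1 = 12.

P'0 = 0, P'1 = 12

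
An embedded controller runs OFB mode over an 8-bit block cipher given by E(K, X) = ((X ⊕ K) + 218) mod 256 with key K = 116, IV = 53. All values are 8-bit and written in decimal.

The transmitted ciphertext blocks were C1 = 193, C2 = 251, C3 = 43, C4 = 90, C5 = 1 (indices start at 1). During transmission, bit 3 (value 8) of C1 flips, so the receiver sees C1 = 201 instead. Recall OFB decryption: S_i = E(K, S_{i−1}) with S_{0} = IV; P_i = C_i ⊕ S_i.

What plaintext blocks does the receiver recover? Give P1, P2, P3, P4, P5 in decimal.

Only C1 changed, to 201. In OFB, a change in C_i flips the same bit in P_i only; the keystream is unaffected. Decrypting the received ciphertext:
P1: S = E(K, 53) = 27; 201 ⊕ 27 = 210.
P2: S = E(K, 27) = 73; 251 ⊕ 73 = 178.
P3: S = E(K, 73) = 23; 43 ⊕ 23 = 60.
P4: S = E(K, 23) = 61; 90 ⊕ 61 = 103.
P5: S = E(K, 61) = 35; 1 ⊕ 35 = 34.
Blocks that differ from the original plaintext: P1.

P1 = 210, P2 = 178, P3 = 60, P4 = 103, P5 = 34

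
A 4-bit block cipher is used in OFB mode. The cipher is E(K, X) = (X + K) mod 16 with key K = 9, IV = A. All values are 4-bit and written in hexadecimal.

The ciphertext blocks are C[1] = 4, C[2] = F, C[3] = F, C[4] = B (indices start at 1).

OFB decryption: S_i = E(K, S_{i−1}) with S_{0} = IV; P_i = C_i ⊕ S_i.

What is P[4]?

P[1]: S = E(K, A) = 3; 4 ⊕ 3 = 7.
P[2]: S = E(K, 3) = C; F ⊕ C = 3.
P[3]: S = E(K, C) = 5; F ⊕ 5 = A.
P[4]: S = E(K, 5) = E; B ⊕ E = 5.

P[4] = 5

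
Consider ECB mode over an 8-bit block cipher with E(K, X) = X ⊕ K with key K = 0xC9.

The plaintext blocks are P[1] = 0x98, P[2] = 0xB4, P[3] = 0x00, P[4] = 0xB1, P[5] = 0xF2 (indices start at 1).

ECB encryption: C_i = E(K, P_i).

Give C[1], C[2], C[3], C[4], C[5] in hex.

C[1] = 0x51, C[2] = 0x7D, C[3] = 0xC9, C[4] = 0x78, C[5] = 0x3B

C[1]: E(K, 0x98) = 0x51.
C[2]: E(K, 0xB4) = 0x7D.
C[3]: E(K, 0x00) = 0xC9.
C[4]: E(K, 0xB1) = 0x78.
C[5]: E(K, 0xF2) = 0x3B.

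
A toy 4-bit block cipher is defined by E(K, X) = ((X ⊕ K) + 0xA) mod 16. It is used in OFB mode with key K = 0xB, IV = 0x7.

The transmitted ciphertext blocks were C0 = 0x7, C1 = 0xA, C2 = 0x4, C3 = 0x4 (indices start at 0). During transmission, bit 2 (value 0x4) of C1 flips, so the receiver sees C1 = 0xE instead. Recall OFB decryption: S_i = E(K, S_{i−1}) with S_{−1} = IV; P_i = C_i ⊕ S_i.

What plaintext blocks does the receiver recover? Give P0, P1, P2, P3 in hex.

Only C1 changed, to 0xE. In OFB, a change in C_i flips the same bit in P_i only; the keystream is unaffected. Decrypting the received ciphertext:
P0: S = E(K, 0x7) = 0x6; 0x7 ⊕ 0x6 = 0x1.
P1: S = E(K, 0x6) = 0x7; 0xE ⊕ 0x7 = 0x9.
P2: S = E(K, 0x7) = 0x6; 0x4 ⊕ 0x6 = 0x2.
P3: S = E(K, 0x6) = 0x7; 0x4 ⊕ 0x7 = 0x3.
Blocks that differ from the original plaintext: P1.

P0 = 0x1, P1 = 0x9, P2 = 0x2, P3 = 0x3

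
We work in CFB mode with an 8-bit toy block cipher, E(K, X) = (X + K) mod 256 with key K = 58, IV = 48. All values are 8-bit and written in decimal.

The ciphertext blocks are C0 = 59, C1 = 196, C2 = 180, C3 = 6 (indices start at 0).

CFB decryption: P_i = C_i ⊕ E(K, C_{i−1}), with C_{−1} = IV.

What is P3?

P3 = 232

P3: E(K, 180) = 238; 6 ⊕ 238 = 232.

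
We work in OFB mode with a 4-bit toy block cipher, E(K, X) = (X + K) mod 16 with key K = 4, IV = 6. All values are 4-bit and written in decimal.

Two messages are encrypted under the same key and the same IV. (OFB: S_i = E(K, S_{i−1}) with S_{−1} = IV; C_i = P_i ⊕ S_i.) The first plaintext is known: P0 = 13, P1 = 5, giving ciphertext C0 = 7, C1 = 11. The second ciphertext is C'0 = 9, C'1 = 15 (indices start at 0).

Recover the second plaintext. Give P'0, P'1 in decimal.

In OFB with a reused IV, both messages share the same keystream S_i, so C_i ⊕ C'_i = P_i ⊕ P'_i and thus P'_i = P_i ⊕ C_i ⊕ C'_i.
P'0: 13 ⊕ 7 ⊕ 9 = 3.
P'1: 5 ⊕ 11 ⊕ 15 = 1.

P'0 = 3, P'1 = 1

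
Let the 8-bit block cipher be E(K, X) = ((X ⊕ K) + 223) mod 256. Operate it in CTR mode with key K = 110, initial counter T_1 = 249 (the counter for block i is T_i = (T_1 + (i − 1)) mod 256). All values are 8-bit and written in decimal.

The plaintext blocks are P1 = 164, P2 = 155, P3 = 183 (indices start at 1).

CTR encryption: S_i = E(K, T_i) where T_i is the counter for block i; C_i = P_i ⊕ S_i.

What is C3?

C3 = 195

C1: T = 249, S = E(K, T) = 118; 164 ⊕ 118 = 210.
C2: T = 250, S = E(K, T) = 115; 155 ⊕ 115 = 232.
C3: T = 251, S = E(K, T) = 116; 183 ⊕ 116 = 195.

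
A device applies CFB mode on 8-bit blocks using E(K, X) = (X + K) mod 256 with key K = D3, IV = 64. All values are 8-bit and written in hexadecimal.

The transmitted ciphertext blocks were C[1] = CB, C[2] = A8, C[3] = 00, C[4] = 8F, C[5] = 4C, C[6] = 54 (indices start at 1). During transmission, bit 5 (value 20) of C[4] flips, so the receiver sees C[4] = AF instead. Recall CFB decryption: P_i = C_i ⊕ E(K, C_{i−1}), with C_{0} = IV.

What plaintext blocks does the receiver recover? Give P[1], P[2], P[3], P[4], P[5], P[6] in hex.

P[1] = FC, P[2] = 36, P[3] = 7B, P[4] = 7C, P[5] = CE, P[6] = 4B

Only C[4] changed, to AF. In CFB, a change in C_i flips the same bit in P_i and garbles P_{i+1}. Decrypting the received ciphertext:
P[1]: E(K, 64) = 37; CB ⊕ 37 = FC.
P[2]: E(K, CB) = 9E; A8 ⊕ 9E = 36.
P[3]: E(K, A8) = 7B; 00 ⊕ 7B = 7B.
P[4]: E(K, 00) = D3; AF ⊕ D3 = 7C.
P[5]: E(K, AF) = 82; 4C ⊕ 82 = CE.
P[6]: E(K, 4C) = 1F; 54 ⊕ 1F = 4B.
Blocks that differ from the original plaintext: P[4], P[5].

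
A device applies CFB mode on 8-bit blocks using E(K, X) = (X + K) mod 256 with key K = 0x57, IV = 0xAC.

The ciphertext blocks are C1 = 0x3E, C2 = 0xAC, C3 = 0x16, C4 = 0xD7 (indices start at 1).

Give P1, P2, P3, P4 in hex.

P1 = 0x3D, P2 = 0x39, P3 = 0x15, P4 = 0xBA

CFB decryption: P_i = C_i ⊕ E(K, C_{i−1}), with C_{0} = IV.
P1: E(K, 0xAC) = 0x03; 0x3E ⊕ 0x03 = 0x3D.
P2: E(K, 0x3E) = 0x95; 0xAC ⊕ 0x95 = 0x39.
P3: E(K, 0xAC) = 0x03; 0x16 ⊕ 0x03 = 0x15.
P4: E(K, 0x16) = 0x6D; 0xD7 ⊕ 0x6D = 0xBA.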